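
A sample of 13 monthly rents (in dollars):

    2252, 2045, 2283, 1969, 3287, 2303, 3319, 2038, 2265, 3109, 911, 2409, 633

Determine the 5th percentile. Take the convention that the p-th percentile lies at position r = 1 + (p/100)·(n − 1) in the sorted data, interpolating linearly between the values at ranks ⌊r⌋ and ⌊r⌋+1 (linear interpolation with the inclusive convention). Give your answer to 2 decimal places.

799.80

Sorted: 633, 911, 1969, 2038, 2045, 2252, 2265, 2283, 2303, 2409, 3109, 3287, 3319.
n = 13.
r = 1 + (5/100)·(13 − 1) = 1 + 0.6 = 1.6.
Rank 1 is 633 and rank 2 is 911.
Interpolate: 633 + 0.6·(911 − 633) = 633 + 0.6·278 = 799.8.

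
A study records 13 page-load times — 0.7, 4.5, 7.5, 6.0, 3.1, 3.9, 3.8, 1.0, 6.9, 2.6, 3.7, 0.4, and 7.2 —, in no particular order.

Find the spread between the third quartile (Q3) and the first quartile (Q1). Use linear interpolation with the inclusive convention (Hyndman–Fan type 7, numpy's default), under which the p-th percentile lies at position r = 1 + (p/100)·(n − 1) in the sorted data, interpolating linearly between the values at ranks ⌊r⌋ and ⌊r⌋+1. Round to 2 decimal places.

3.40

Sorted: 0.4, 0.7, 1.0, 2.6, 3.1, 3.7, 3.8, 3.9, 4.5, 6.0, 6.9, 7.2, 7.5.
n = 13.
P25: r = 4 (integer) → 2.6.
P75: r = 10 (integer) → 6.
Difference: 6 − 2.6 = 3.4.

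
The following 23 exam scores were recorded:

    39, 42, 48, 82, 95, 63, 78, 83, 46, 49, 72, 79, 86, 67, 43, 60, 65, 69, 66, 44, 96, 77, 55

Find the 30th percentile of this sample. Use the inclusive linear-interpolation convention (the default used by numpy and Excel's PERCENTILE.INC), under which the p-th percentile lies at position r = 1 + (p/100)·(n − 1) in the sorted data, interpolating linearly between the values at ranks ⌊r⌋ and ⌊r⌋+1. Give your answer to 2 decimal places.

Sorted: 39, 42, 43, 44, 46, 48, 49, 55, 60, 63, 65, 66, 67, 69, 72, 77, 78, 79, 82, 83, 86, 95, 96.
n = 23.
r = 1 + (30/100)·(23 − 1) = 1 + 6.6 = 7.6.
Rank 7 is 49 and rank 8 is 55.
Interpolate: 49 + 0.6·(55 − 49) = 49 + 0.6·6 = 52.6.

52.60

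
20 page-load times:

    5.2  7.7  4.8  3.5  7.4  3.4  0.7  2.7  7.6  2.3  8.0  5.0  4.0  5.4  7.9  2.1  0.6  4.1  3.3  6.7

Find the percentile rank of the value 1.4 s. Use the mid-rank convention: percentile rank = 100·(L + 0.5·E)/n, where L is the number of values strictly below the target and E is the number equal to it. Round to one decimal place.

10.0

Sorted: 0.6, 0.7, 2.1, 2.3, 2.7, 3.3, 3.4, 3.5, 4.0, 4.1, 4.8, 5.0, 5.2, 5.4, 6.7, 7.4, 7.6, 7.7, 7.9, 8.0.
Count below 1.4: L = 2; count equal: E = 0; n = 20.
Percentile rank = 100·(2 + 0.5·0)/20 = 100·2/20 = 10.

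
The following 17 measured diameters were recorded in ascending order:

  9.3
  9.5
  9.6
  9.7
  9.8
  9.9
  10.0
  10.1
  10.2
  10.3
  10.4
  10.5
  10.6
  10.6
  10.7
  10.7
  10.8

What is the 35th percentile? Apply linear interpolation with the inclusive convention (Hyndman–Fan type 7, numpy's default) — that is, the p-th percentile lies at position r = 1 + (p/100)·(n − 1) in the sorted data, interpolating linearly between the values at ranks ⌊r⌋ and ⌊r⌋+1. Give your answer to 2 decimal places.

9.96

n = 17.
r = 1 + (35/100)·(17 − 1) = 1 + 5.6 = 6.6.
Rank 6 is 9.9 and rank 7 is 10.0.
Interpolate: 9.9 + 0.6·(10.0 − 9.9) = 9.9 + 0.6·0.1 = 9.96.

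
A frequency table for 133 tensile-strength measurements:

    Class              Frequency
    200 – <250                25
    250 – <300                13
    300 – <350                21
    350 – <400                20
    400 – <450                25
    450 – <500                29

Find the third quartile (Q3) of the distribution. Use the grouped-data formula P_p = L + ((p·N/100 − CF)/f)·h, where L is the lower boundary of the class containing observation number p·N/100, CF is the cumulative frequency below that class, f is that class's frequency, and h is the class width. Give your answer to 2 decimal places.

N = 133; target position k = 75/100 · 133 = 99.75.
Cumulative frequencies: 25, 38, 59, 79, 104, 133.
Observation 99.75 falls in the class 400 – <450.
L = 400, CF = 79, f = 25, h = 50.
P75 = 400 + ((99.75 − 79)/25)·50 = 400 + 41.5 = 441.5.

441.50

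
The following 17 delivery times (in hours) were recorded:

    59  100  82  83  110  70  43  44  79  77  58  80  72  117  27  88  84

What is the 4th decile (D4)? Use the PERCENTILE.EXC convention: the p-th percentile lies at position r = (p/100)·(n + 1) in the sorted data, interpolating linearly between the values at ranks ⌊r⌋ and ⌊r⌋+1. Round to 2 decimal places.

73.00

Sorted: 27, 43, 44, 58, 59, 70, 72, 77, 79, 80, 82, 83, 84, 88, 100, 110, 117.
n = 17.
r = (40/100)·(17 + 1) = 7.2.
Rank 7 is 72 and rank 8 is 77.
Interpolate: 72 + 0.2·(77 − 72) = 72 + 0.2·5 = 73.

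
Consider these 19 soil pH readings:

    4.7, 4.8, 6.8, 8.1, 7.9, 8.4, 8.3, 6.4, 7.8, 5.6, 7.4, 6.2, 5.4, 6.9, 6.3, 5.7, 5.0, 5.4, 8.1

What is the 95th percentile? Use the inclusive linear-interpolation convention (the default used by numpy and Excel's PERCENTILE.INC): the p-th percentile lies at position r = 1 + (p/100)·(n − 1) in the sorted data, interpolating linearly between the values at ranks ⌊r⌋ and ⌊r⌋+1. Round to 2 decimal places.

Sorted: 4.7, 4.8, 5.0, 5.4, 5.4, 5.6, 5.7, 6.2, 6.3, 6.4, 6.8, 6.9, 7.4, 7.8, 7.9, 8.1, 8.1, 8.3, 8.4.
n = 19.
r = 1 + (95/100)·(19 − 1) = 1 + 17.1 = 18.1.
Rank 18 is 8.3 and rank 19 is 8.4.
Interpolate: 8.3 + 0.1·(8.4 − 8.3) = 8.3 + 0.1·0.1 = 8.31.

8.31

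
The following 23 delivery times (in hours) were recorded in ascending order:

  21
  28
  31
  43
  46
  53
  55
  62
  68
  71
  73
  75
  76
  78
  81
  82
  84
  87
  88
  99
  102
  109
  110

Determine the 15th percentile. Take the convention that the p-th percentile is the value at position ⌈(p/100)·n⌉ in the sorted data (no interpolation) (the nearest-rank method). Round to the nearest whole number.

43

n = 23.
Position = ⌈15/100 · 23⌉ = ⌈3.45⌉ = 4.
The value at rank 4 is 43.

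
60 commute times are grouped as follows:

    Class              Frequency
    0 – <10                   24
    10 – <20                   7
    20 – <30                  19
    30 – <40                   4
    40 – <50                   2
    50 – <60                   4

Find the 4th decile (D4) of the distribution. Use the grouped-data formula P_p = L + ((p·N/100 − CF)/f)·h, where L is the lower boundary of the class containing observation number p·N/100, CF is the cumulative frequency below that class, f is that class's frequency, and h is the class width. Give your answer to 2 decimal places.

10.00

N = 60; target position k = 40/100 · 60 = 24.
Cumulative frequencies: 24, 31, 50, 54, 56, 60.
Observation 24 falls in the class 0 – <10.
L = 0, CF = 0, f = 24, h = 10.
P40 = 0 + ((24 − 0)/24)·10 = 0 + 10 = 10.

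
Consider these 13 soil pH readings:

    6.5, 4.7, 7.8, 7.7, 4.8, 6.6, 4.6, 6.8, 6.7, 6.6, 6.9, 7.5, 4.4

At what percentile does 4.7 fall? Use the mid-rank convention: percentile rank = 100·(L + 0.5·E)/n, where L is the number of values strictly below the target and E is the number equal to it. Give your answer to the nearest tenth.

19.2

Sorted: 4.4, 4.6, 4.7, 4.8, 6.5, 6.6, 6.6, 6.7, 6.8, 6.9, 7.5, 7.7, 7.8.
Count below 4.7: L = 2; count equal: E = 1; n = 13.
Percentile rank = 100·(2 + 0.5·1)/13 = 100·2.5/13 = 19.23.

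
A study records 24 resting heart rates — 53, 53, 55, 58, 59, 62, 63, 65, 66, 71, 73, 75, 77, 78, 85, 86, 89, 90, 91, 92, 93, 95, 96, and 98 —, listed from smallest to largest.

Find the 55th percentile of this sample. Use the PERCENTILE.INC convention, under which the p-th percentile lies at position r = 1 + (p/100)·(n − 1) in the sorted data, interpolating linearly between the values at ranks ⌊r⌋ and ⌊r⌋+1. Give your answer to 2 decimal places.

n = 24.
r = 1 + (55/100)·(24 − 1) = 1 + 12.65 = 13.65.
Rank 13 is 77 and rank 14 is 78.
Interpolate: 77 + 0.65·(78 − 77) = 77 + 0.65·1 = 77.65.

77.65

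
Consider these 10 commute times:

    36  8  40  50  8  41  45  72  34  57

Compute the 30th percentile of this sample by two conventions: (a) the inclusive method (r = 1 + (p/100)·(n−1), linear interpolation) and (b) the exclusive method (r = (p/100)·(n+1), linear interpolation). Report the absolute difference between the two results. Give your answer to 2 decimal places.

0.80

Sorted: 8, 8, 34, 36, 40, 41, 45, 50, 57, 72.
n = 10.
(a) r = 3.7; between ranks 3 (34) and 4 (36): 35.4.
(b) r = 3.3; between ranks 3 (34) and 4 (36): 34.6.
|35.4 − 34.6| = 0.8.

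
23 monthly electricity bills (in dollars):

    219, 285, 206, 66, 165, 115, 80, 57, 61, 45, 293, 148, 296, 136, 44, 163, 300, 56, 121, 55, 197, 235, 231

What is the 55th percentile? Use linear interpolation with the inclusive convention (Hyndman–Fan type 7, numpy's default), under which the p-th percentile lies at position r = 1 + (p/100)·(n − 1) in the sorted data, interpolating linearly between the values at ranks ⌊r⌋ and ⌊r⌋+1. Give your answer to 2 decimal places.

Sorted: 44, 45, 55, 56, 57, 61, 66, 80, 115, 121, 136, 148, 163, 165, 197, 206, 219, 231, 235, 285, 293, 296, 300.
n = 23.
r = 1 + (55/100)·(23 − 1) = 1 + 12.1 = 13.1.
Rank 13 is 163 and rank 14 is 165.
Interpolate: 163 + 0.1·(165 − 163) = 163 + 0.1·2 = 163.2.

163.20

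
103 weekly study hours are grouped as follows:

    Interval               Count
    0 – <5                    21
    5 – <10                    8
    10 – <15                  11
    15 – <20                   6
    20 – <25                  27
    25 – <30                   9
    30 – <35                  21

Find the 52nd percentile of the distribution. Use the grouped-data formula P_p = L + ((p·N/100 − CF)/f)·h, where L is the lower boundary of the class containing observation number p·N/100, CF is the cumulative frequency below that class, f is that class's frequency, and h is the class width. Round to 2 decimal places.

N = 103; target position k = 52/100 · 103 = 53.56.
Cumulative frequencies: 21, 29, 40, 46, 73, 82, 103.
Observation 53.56 falls in the class 20 – <25.
L = 20, CF = 46, f = 27, h = 5.
P52 = 20 + ((53.56 − 46)/27)·5 = 20 + 1.4 = 21.4.

21.40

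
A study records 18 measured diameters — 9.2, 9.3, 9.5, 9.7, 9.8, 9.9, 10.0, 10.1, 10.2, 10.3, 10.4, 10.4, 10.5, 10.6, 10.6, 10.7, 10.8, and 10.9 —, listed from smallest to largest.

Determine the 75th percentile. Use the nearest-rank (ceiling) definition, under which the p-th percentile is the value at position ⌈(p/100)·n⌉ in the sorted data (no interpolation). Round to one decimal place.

10.6

n = 18.
Position = ⌈75/100 · 18⌉ = ⌈13.5⌉ = 14.
The value at rank 14 is 10.6.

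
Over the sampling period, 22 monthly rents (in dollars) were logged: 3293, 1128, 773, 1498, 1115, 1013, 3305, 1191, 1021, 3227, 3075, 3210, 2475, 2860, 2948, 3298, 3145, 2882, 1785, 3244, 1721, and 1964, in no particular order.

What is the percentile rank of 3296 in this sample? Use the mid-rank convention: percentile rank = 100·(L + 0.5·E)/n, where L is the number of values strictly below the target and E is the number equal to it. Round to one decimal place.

90.9

Sorted: 773, 1013, 1021, 1115, 1128, 1191, 1498, 1721, 1785, 1964, 2475, 2860, 2882, 2948, 3075, 3145, 3210, 3227, 3244, 3293, 3298, 3305.
Count below 3296: L = 20; count equal: E = 0; n = 22.
Percentile rank = 100·(20 + 0.5·0)/22 = 100·20/22 = 90.91.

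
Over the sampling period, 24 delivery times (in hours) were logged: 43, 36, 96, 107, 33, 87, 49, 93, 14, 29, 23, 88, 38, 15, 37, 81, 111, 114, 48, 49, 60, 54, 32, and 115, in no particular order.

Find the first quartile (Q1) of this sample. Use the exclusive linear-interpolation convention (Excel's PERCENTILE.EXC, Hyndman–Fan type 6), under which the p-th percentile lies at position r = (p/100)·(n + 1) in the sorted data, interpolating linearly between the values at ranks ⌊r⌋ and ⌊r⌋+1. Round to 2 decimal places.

Sorted: 14, 15, 23, 29, 32, 33, 36, 37, 38, 43, 48, 49, 49, 54, 60, 81, 87, 88, 93, 96, 107, 111, 114, 115.
n = 24.
r = (25/100)·(24 + 1) = 6.25.
Rank 6 is 33 and rank 7 is 36.
Interpolate: 33 + 0.25·(36 − 33) = 33 + 0.25·3 = 33.75.

33.75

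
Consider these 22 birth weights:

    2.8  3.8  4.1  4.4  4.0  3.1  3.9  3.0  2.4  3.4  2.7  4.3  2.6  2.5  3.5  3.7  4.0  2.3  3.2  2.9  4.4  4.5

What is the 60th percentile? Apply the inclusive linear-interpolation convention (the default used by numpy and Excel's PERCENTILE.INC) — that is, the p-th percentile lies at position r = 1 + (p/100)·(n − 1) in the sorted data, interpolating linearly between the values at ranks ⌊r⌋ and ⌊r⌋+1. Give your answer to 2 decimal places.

3.76

Sorted: 2.3, 2.4, 2.5, 2.6, 2.7, 2.8, 2.9, 3.0, 3.1, 3.2, 3.4, 3.5, 3.7, 3.8, 3.9, 4.0, 4.0, 4.1, 4.3, 4.4, 4.4, 4.5.
n = 22.
r = 1 + (60/100)·(22 − 1) = 1 + 12.6 = 13.6.
Rank 13 is 3.7 and rank 14 is 3.8.
Interpolate: 3.7 + 0.6·(3.8 − 3.7) = 3.7 + 0.6·0.1 = 3.76.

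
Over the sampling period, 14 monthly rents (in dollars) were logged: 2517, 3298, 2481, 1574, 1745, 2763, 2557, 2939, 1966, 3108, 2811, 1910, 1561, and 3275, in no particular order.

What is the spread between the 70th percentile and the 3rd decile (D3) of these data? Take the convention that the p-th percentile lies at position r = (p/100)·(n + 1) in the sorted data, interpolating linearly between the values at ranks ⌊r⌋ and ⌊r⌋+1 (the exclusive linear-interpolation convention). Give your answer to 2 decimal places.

937.00

Sorted: 1561, 1574, 1745, 1910, 1966, 2481, 2517, 2557, 2763, 2811, 2939, 3108, 3275, 3298.
n = 14.
P30: r = 4.5; ranks 4–5 are 1910, 1966; interpolating gives 1938.
P70: r = 10.5; ranks 10–11 are 2811, 2939; interpolating gives 2875.
Difference: 2875 − 1938 = 937.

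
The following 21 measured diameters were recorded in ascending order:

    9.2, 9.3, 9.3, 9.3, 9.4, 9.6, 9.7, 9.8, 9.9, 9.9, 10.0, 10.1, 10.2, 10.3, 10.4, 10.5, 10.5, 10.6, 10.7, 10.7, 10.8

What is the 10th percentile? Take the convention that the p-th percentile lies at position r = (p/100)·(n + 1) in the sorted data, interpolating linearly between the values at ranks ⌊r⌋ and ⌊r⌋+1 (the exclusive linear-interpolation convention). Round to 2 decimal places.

n = 21.
r = (10/100)·(21 + 1) = 2.2.
Rank 2 is 9.3 and rank 3 is 9.3.
Interpolate: 9.3 + 0.2·(9.3 − 9.3) = 9.3 + 0.2·0 = 9.3.

9.30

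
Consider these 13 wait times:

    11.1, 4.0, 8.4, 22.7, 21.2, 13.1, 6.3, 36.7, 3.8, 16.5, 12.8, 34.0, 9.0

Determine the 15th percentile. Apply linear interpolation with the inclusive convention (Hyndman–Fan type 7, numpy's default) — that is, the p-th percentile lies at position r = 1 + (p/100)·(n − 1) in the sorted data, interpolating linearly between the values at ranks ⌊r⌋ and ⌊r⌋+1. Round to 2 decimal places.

Sorted: 3.8, 4.0, 6.3, 8.4, 9.0, 11.1, 12.8, 13.1, 16.5, 21.2, 22.7, 34.0, 36.7.
n = 13.
r = 1 + (15/100)·(13 − 1) = 1 + 1.8 = 2.8.
Rank 2 is 4.0 and rank 3 is 6.3.
Interpolate: 4.0 + 0.8·(6.3 − 4.0) = 4.0 + 0.8·2.3 = 5.84.

5.84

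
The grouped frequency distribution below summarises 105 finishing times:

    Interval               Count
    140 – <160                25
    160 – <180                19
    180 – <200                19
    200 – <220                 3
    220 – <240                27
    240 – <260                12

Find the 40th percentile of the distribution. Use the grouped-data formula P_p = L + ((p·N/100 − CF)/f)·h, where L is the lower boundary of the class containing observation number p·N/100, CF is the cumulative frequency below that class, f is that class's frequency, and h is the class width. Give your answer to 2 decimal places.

177.89

N = 105; target position k = 40/100 · 105 = 42.
Cumulative frequencies: 25, 44, 63, 66, 93, 105.
Observation 42 falls in the class 160 – <180.
L = 160, CF = 25, f = 19, h = 20.
P40 = 160 + ((42 − 25)/19)·20 = 160 + 17.8947 = 177.895.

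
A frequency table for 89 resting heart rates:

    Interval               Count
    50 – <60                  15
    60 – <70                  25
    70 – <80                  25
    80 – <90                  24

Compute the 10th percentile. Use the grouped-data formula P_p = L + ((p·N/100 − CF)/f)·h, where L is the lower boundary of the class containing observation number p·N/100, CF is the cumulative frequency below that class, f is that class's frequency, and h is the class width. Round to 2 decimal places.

55.93

N = 89; target position k = 10/100 · 89 = 8.9.
Cumulative frequencies: 15, 40, 65, 89.
Observation 8.9 falls in the class 50 – <60.
L = 50, CF = 0, f = 15, h = 10.
P10 = 50 + ((8.9 − 0)/15)·10 = 50 + 5.93333 = 55.9333.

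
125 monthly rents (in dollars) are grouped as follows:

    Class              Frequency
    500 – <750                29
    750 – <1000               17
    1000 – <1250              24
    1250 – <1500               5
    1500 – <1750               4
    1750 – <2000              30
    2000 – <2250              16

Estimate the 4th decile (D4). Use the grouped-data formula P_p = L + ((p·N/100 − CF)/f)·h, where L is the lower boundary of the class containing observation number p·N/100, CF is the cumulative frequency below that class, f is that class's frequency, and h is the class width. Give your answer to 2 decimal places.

N = 125; target position k = 40/100 · 125 = 50.
Cumulative frequencies: 29, 46, 70, 75, 79, 109, 125.
Observation 50 falls in the class 1000 – <1250.
L = 1000, CF = 46, f = 24, h = 250.
P40 = 1000 + ((50 − 46)/24)·250 = 1000 + 41.6667 = 1041.67.

1041.67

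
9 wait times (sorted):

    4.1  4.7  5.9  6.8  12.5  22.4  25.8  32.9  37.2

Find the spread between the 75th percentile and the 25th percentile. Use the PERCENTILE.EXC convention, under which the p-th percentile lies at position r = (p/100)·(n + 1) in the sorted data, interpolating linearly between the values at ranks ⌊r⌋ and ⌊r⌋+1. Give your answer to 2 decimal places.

n = 9.
P25: r = 2.5; ranks 2–3 are 4.7, 5.9; interpolating gives 5.3.
P75: r = 7.5; ranks 7–8 are 25.8, 32.9; interpolating gives 29.35.
Difference: 29.35 − 5.3 = 24.05.

24.05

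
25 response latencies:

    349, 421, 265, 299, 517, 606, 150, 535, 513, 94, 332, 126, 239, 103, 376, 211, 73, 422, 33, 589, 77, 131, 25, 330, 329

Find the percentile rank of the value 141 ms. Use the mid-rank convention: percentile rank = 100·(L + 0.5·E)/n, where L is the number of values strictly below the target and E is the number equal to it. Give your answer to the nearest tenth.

32.0

Sorted: 25, 33, 73, 77, 94, 103, 126, 131, 150, 211, 239, 265, 299, 329, 330, 332, 349, 376, 421, 422, 513, 517, 535, 589, 606.
Count below 141: L = 8; count equal: E = 0; n = 25.
Percentile rank = 100·(8 + 0.5·0)/25 = 100·8/25 = 32.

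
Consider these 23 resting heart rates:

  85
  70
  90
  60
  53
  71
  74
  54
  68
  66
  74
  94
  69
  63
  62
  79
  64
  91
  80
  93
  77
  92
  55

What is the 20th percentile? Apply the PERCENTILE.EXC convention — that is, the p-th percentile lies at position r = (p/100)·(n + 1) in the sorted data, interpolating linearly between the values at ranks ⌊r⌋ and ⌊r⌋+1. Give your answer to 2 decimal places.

61.60

Sorted: 53, 54, 55, 60, 62, 63, 64, 66, 68, 69, 70, 71, 74, 74, 77, 79, 80, 85, 90, 91, 92, 93, 94.
n = 23.
r = (20/100)·(23 + 1) = 4.8.
Rank 4 is 60 and rank 5 is 62.
Interpolate: 60 + 0.8·(62 − 60) = 60 + 0.8·2 = 61.6.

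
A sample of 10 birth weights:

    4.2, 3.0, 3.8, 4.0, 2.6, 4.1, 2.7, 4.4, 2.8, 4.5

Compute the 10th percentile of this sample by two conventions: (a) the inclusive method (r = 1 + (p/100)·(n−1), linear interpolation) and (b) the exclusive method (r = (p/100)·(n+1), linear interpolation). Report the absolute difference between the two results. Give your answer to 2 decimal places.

Sorted: 2.6, 2.7, 2.8, 3.0, 3.8, 4.0, 4.1, 4.2, 4.4, 4.5.
n = 10.
(a) r = 1.9; between ranks 1 (2.6) and 2 (2.7): 2.69.
(b) r = 1.1; between ranks 1 (2.6) and 2 (2.7): 2.61.
|2.69 − 2.61| = 0.08.

0.08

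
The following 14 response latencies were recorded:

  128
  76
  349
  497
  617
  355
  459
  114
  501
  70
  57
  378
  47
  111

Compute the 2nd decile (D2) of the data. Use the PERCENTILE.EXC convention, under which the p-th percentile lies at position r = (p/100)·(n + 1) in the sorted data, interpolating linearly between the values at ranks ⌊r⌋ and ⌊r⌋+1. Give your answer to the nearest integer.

Sorted: 47, 57, 70, 76, 111, 114, 128, 349, 355, 378, 459, 497, 501, 617.
n = 14.
r = (20/100)·(14 + 1) = 3.
r is an integer, so P20 is the value at rank 3: 70.

70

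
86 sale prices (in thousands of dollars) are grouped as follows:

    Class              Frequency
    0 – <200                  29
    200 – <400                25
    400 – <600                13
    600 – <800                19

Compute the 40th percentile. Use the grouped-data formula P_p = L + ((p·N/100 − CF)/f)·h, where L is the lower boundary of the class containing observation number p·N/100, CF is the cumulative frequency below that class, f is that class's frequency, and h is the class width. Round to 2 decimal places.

243.20

N = 86; target position k = 40/100 · 86 = 34.4.
Cumulative frequencies: 29, 54, 67, 86.
Observation 34.4 falls in the class 200 – <400.
L = 200, CF = 29, f = 25, h = 200.
P40 = 200 + ((34.4 − 29)/25)·200 = 200 + 43.2 = 243.2.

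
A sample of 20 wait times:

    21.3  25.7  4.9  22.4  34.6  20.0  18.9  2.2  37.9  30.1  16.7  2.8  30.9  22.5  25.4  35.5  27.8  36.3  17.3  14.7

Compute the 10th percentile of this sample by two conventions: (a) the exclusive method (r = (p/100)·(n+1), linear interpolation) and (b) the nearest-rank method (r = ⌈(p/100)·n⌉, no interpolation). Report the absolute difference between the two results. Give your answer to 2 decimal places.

0.21

Sorted: 2.2, 2.8, 4.9, 14.7, 16.7, 17.3, 18.9, 20.0, 21.3, 22.4, 22.5, 25.4, 25.7, 27.8, 30.1, 30.9, 34.6, 35.5, 36.3, 37.9.
n = 20.
(a) r = 2.1; between ranks 2 (2.8) and 3 (4.9): 3.01.
(b) the nearest-rank method: rank 2 → 2.8.
|3.01 − 2.8| = 0.21.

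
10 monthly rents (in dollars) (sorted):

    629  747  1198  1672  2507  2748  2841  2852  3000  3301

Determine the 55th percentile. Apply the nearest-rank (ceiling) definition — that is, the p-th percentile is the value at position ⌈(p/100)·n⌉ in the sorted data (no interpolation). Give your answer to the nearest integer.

n = 10.
Position = ⌈55/100 · 10⌉ = ⌈5.5⌉ = 6.
The value at rank 6 is 2748.

2748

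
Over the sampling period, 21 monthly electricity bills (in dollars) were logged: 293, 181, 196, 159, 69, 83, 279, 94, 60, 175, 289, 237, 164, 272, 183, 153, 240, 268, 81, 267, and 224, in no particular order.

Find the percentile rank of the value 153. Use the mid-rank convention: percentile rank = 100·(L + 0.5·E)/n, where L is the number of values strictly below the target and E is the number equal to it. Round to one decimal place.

26.2

Sorted: 60, 69, 81, 83, 94, 153, 159, 164, 175, 181, 183, 196, 224, 237, 240, 267, 268, 272, 279, 289, 293.
Count below 153: L = 5; count equal: E = 1; n = 21.
Percentile rank = 100·(5 + 0.5·1)/21 = 100·5.5/21 = 26.19.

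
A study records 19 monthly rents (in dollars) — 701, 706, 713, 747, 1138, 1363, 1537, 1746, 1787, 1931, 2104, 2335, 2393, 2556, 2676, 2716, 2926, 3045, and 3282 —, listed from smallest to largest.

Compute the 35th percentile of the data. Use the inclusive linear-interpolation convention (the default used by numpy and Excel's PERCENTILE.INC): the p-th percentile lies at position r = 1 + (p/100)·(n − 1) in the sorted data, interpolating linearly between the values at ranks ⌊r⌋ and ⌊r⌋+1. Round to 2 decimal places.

n = 19.
r = 1 + (35/100)·(19 − 1) = 1 + 6.3 = 7.3.
Rank 7 is 1537 and rank 8 is 1746.
Interpolate: 1537 + 0.3·(1746 − 1537) = 1537 + 0.3·209 = 1599.7.

1599.70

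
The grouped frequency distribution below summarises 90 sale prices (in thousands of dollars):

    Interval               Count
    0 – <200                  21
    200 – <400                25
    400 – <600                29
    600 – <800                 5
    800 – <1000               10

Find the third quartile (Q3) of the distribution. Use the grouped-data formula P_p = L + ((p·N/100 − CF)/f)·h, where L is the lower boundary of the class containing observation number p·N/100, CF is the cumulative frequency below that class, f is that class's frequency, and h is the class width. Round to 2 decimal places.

N = 90; target position k = 75/100 · 90 = 67.5.
Cumulative frequencies: 21, 46, 75, 80, 90.
Observation 67.5 falls in the class 400 – <600.
L = 400, CF = 46, f = 29, h = 200.
P75 = 400 + ((67.5 − 46)/29)·200 = 400 + 148.276 = 548.276.

548.28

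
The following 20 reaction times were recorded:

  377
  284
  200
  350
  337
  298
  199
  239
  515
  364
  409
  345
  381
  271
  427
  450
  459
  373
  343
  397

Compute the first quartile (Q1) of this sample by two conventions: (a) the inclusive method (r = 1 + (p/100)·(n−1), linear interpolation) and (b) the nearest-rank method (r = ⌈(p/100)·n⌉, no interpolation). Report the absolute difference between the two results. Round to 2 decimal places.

Sorted: 199, 200, 239, 271, 284, 298, 337, 343, 345, 350, 364, 373, 377, 381, 397, 409, 427, 450, 459, 515.
n = 20.
(a) r = 5.75; between ranks 5 (284) and 6 (298): 294.5.
(b) the nearest-rank method: rank 5 → 284.
|294.5 − 284| = 10.5.

10.50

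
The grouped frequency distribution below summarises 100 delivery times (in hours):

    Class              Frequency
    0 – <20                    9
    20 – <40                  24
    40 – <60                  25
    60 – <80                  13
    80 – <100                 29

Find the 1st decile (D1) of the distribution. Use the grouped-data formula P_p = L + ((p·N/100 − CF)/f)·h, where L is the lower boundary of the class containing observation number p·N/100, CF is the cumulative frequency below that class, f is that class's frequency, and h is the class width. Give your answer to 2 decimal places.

20.83

N = 100; target position k = 10/100 · 100 = 10.
Cumulative frequencies: 9, 33, 58, 71, 100.
Observation 10 falls in the class 20 – <40.
L = 20, CF = 9, f = 24, h = 20.
P10 = 20 + ((10 − 9)/24)·20 = 20 + 0.833333 = 20.8333.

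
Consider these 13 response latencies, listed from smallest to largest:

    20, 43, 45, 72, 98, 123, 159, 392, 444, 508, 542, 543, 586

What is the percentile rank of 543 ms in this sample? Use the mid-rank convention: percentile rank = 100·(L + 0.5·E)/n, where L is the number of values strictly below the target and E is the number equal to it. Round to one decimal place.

88.5

Count below 543: L = 11; count equal: E = 1; n = 13.
Percentile rank = 100·(11 + 0.5·1)/13 = 100·11.5/13 = 88.46.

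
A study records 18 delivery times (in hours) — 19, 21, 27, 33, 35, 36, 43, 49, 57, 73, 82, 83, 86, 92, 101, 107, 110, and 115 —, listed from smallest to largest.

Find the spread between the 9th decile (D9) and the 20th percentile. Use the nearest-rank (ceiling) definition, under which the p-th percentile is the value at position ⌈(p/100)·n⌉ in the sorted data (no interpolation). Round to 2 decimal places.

77.00

n = 18.
P20: rank ⌈20/100·18⌉ = 4 → 33.
P90: rank ⌈90/100·18⌉ = 17 → 110.
Difference: 110 − 33 = 77.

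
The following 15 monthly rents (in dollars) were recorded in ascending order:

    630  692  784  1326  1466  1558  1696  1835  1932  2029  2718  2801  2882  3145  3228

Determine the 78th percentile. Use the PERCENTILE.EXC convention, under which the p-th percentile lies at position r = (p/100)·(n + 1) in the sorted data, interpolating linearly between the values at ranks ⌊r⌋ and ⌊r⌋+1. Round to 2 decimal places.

2839.88

n = 15.
r = (78/100)·(15 + 1) = 12.48.
Rank 12 is 2801 and rank 13 is 2882.
Interpolate: 2801 + 0.48·(2882 − 2801) = 2801 + 0.48·81 = 2839.88.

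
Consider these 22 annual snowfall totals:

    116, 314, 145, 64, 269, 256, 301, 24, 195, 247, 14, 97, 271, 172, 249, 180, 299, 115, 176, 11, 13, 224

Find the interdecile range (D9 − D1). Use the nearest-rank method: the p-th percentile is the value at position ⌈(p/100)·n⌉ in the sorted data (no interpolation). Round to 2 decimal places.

285.00

Sorted: 11, 13, 14, 24, 64, 97, 115, 116, 145, 172, 176, 180, 195, 224, 247, 249, 256, 269, 271, 299, 301, 314.
n = 22.
P10: rank ⌈10/100·22⌉ = 3 → 14.
P90: rank ⌈90/100·22⌉ = 20 → 299.
Difference: 299 − 14 = 285.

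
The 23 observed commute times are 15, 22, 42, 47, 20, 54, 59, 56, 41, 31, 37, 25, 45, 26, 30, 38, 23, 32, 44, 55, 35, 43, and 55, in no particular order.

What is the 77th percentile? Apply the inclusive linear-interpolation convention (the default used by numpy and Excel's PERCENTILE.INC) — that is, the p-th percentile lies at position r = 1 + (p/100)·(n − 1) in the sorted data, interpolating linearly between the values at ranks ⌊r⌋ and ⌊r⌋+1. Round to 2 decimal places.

46.88

Sorted: 15, 20, 22, 23, 25, 26, 30, 31, 32, 35, 37, 38, 41, 42, 43, 44, 45, 47, 54, 55, 55, 56, 59.
n = 23.
r = 1 + (77/100)·(23 − 1) = 1 + 16.94 = 17.94.
Rank 17 is 45 and rank 18 is 47.
Interpolate: 45 + 0.94·(47 − 45) = 45 + 0.94·2 = 46.88.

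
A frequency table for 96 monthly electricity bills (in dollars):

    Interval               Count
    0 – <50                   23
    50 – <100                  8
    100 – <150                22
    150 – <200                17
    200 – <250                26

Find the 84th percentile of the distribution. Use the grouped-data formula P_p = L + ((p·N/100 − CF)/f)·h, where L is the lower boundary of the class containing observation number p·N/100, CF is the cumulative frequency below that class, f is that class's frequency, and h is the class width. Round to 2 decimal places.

220.46

N = 96; target position k = 84/100 · 96 = 80.64.
Cumulative frequencies: 23, 31, 53, 70, 96.
Observation 80.64 falls in the class 200 – <250.
L = 200, CF = 70, f = 26, h = 50.
P84 = 200 + ((80.64 − 70)/26)·50 = 200 + 20.4615 = 220.462.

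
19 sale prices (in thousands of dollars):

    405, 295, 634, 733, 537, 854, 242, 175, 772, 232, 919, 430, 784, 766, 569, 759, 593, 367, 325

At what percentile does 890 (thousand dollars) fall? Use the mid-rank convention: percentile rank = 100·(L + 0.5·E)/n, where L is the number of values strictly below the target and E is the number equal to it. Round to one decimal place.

94.7

Sorted: 175, 232, 242, 295, 325, 367, 405, 430, 537, 569, 593, 634, 733, 759, 766, 772, 784, 854, 919.
Count below 890: L = 18; count equal: E = 0; n = 19.
Percentile rank = 100·(18 + 0.5·0)/19 = 100·18/19 = 94.74.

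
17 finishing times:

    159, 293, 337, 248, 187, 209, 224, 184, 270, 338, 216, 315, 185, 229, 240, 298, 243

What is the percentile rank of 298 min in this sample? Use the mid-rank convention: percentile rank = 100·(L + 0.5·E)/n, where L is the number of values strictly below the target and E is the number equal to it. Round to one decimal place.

Sorted: 159, 184, 185, 187, 209, 216, 224, 229, 240, 243, 248, 270, 293, 298, 315, 337, 338.
Count below 298: L = 13; count equal: E = 1; n = 17.
Percentile rank = 100·(13 + 0.5·1)/17 = 100·13.5/17 = 79.41.

79.4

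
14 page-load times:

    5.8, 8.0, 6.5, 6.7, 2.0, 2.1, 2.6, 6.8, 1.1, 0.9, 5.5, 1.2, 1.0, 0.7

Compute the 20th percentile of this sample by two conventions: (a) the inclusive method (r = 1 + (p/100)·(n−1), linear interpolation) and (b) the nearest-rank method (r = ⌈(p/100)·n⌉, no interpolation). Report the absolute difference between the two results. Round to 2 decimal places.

0.06

Sorted: 0.7, 0.9, 1.0, 1.1, 1.2, 2.0, 2.1, 2.6, 5.5, 5.8, 6.5, 6.7, 6.8, 8.0.
n = 14.
(a) r = 3.6; between ranks 3 (1.0) and 4 (1.1): 1.06.
(b) the nearest-rank method: rank 3 → 1.
|1.06 − 1| = 0.06.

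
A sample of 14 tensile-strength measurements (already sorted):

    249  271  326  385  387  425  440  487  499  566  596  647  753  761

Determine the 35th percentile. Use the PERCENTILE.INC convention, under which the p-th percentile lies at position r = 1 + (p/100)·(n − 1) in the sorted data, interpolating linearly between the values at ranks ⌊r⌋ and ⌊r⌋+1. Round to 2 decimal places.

407.90

n = 14.
r = 1 + (35/100)·(14 − 1) = 1 + 4.55 = 5.55.
Rank 5 is 387 and rank 6 is 425.
Interpolate: 387 + 0.55·(425 − 387) = 387 + 0.55·38 = 407.9.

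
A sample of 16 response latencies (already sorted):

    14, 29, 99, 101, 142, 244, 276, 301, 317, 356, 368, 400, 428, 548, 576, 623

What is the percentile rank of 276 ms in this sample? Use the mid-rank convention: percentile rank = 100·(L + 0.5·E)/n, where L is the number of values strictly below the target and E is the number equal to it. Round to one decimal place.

40.6

Count below 276: L = 6; count equal: E = 1; n = 16.
Percentile rank = 100·(6 + 0.5·1)/16 = 100·6.5/16 = 40.62.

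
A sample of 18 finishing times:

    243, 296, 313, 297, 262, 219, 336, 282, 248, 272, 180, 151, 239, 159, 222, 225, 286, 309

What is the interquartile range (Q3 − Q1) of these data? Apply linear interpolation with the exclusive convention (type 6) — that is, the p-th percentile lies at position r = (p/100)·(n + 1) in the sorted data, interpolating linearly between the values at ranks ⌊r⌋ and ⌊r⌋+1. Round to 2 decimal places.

Sorted: 151, 159, 180, 219, 222, 225, 239, 243, 248, 262, 272, 282, 286, 296, 297, 309, 313, 336.
n = 18.
P25: r = 4.75; ranks 4–5 are 219, 222; interpolating gives 221.25.
P75: r = 14.25; ranks 14–15 are 296, 297; interpolating gives 296.25.
Difference: 296.25 − 221.25 = 75.

75.00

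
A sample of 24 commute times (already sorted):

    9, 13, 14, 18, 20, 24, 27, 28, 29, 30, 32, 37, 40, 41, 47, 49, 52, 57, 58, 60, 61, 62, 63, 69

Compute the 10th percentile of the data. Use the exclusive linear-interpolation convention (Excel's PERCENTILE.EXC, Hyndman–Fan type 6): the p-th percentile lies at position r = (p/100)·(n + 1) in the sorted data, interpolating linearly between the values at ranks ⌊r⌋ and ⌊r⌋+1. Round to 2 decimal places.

n = 24.
r = (10/100)·(24 + 1) = 2.5.
Rank 2 is 13 and rank 3 is 14.
Interpolate: 13 + 0.5·(14 − 13) = 13 + 0.5·1 = 13.5.

13.50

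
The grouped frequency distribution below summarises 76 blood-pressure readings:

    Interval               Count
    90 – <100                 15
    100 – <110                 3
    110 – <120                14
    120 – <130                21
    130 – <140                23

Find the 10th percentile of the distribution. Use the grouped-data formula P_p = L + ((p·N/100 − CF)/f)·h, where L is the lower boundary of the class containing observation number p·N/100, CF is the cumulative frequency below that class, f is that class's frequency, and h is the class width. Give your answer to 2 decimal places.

95.07

N = 76; target position k = 10/100 · 76 = 7.6.
Cumulative frequencies: 15, 18, 32, 53, 76.
Observation 7.6 falls in the class 90 – <100.
L = 90, CF = 0, f = 15, h = 10.
P10 = 90 + ((7.6 − 0)/15)·10 = 90 + 5.06667 = 95.0667.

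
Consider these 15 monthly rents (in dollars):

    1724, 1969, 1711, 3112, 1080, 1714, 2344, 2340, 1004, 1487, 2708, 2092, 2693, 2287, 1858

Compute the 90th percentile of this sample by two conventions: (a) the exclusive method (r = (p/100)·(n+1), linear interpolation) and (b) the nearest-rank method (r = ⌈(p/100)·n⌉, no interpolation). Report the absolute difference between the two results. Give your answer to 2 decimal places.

Sorted: 1004, 1080, 1487, 1711, 1714, 1724, 1858, 1969, 2092, 2287, 2340, 2344, 2693, 2708, 3112.
n = 15.
(a) r = 14.4; between ranks 14 (2708) and 15 (3112): 2869.6.
(b) the nearest-rank method: rank 14 → 2708.
|2869.6 − 2708| = 161.6.

161.60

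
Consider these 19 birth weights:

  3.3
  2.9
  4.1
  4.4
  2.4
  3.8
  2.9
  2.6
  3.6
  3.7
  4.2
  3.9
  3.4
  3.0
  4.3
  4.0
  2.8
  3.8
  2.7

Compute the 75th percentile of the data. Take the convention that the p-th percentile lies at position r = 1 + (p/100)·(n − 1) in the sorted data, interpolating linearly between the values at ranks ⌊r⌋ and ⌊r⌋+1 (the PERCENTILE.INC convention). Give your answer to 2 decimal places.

Sorted: 2.4, 2.6, 2.7, 2.8, 2.9, 2.9, 3.0, 3.3, 3.4, 3.6, 3.7, 3.8, 3.8, 3.9, 4.0, 4.1, 4.2, 4.3, 4.4.
n = 19.
r = 1 + (75/100)·(19 − 1) = 1 + 13.5 = 14.5.
Rank 14 is 3.9 and rank 15 is 4.0.
Interpolate: 3.9 + 0.5·(4.0 − 3.9) = 3.9 + 0.5·0.1 = 3.95.

3.95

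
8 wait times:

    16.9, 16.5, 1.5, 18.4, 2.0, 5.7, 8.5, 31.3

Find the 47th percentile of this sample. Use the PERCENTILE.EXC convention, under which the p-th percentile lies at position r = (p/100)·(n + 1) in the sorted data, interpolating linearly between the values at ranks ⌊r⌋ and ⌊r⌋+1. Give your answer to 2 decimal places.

10.34

Sorted: 1.5, 2.0, 5.7, 8.5, 16.5, 16.9, 18.4, 31.3.
n = 8.
r = (47/100)·(8 + 1) = 4.23.
Rank 4 is 8.5 and rank 5 is 16.5.
Interpolate: 8.5 + 0.23·(16.5 − 8.5) = 8.5 + 0.23·8 = 10.34.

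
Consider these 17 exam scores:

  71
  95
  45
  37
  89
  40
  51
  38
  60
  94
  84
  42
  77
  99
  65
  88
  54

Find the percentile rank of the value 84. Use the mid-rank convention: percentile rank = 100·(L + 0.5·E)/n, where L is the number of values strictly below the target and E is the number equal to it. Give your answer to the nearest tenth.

Sorted: 37, 38, 40, 42, 45, 51, 54, 60, 65, 71, 77, 84, 88, 89, 94, 95, 99.
Count below 84: L = 11; count equal: E = 1; n = 17.
Percentile rank = 100·(11 + 0.5·1)/17 = 100·11.5/17 = 67.65.

67.6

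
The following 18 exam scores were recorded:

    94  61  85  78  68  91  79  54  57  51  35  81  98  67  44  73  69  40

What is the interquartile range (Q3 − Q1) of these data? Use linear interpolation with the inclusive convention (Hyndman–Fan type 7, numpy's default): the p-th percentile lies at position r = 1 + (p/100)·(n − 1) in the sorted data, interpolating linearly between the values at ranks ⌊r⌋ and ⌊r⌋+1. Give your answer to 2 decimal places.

Sorted: 35, 40, 44, 51, 54, 57, 61, 67, 68, 69, 73, 78, 79, 81, 85, 91, 94, 98.
n = 18.
P25: r = 5.25; ranks 5–6 are 54, 57; interpolating gives 54.75.
P75: r = 13.75; ranks 13–14 are 79, 81; interpolating gives 80.5.
Difference: 80.5 − 54.75 = 25.75.

25.75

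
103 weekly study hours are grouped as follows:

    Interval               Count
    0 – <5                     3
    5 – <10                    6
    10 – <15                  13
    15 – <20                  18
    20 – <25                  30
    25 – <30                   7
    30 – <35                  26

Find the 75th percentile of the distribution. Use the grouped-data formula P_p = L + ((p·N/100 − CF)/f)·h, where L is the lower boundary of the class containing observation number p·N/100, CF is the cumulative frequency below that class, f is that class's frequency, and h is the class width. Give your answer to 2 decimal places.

N = 103; target position k = 75/100 · 103 = 77.25.
Cumulative frequencies: 3, 9, 22, 40, 70, 77, 103.
Observation 77.25 falls in the class 30 – <35.
L = 30, CF = 77, f = 26, h = 5.
P75 = 30 + ((77.25 − 77)/26)·5 = 30 + 0.0480769 = 30.0481.

30.05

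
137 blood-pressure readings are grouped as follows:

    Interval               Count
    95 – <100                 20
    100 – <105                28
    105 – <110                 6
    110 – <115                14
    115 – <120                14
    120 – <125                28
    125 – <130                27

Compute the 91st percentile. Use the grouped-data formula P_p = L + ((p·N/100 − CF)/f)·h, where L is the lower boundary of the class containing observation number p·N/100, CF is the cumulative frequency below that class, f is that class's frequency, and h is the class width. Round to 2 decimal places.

N = 137; target position k = 91/100 · 137 = 124.67.
Cumulative frequencies: 20, 48, 54, 68, 82, 110, 137.
Observation 124.67 falls in the class 125 – <130.
L = 125, CF = 110, f = 27, h = 5.
P91 = 125 + ((124.67 − 110)/27)·5 = 125 + 2.71667 = 127.717.

127.72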